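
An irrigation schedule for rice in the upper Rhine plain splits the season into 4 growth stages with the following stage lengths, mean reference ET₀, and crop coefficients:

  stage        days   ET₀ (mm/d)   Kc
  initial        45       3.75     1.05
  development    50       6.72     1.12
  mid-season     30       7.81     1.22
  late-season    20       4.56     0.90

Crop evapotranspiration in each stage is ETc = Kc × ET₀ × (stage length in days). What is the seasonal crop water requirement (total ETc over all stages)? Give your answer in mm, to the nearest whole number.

921 mm

initial: 1.05 × 3.75 × 45 = 177.19 mm
development: 1.12 × 6.72 × 50 = 376.32 mm
mid-season: 1.22 × 7.81 × 30 = 285.85 mm
late-season: 0.90 × 4.56 × 20 = 82.08 mm
Seasonal total = 921.44 mm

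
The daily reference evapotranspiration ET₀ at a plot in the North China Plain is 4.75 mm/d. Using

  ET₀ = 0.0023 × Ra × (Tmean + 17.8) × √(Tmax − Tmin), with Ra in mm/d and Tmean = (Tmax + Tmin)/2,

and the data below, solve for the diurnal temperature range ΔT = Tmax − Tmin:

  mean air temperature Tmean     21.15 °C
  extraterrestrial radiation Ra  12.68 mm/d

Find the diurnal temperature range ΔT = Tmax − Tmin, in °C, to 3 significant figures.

√ΔT = ET₀ / [0.0023 × Ra × (Tmean+17.8)] = 4.75 / (0.0023 × 12.68 × 38.95) = 4.1816
ΔT = 4.1816² = 17.486 °C

17.5 °C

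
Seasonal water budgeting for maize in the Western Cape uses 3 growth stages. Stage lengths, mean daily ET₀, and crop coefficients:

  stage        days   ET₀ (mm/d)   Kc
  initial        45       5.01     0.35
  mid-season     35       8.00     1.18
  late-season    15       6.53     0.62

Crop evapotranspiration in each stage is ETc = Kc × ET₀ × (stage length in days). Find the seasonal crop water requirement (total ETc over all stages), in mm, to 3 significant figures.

470 mm

initial: 0.35 × 5.01 × 45 = 78.91 mm
mid-season: 1.18 × 8.00 × 35 = 330.40 mm
late-season: 0.62 × 6.53 × 15 = 60.73 mm
Seasonal total = 470.04 mm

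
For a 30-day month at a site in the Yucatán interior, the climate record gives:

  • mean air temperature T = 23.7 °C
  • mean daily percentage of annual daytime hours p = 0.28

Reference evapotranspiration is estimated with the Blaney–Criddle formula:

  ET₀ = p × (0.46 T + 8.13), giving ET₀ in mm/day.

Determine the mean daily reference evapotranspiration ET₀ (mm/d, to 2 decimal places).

ET₀ = 0.28 × (0.46 × 23.7 + 8.13) = 0.28 × 19.032 = 5.3290 mm/d

5.33 mm/d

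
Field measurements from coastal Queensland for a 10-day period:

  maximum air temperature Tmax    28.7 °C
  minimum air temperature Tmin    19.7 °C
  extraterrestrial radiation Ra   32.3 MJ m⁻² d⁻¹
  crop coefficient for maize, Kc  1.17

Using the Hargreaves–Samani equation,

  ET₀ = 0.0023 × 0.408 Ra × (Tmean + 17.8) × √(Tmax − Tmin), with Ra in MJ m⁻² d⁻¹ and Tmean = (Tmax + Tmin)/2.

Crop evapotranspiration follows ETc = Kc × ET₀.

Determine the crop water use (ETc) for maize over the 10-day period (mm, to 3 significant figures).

44.7 mm

Tmean = (28.7 + 19.7)/2 = 24.20 °C
0.408 Ra = 0.408 × 32.3 = 13.1784 mm/d equivalent
ET₀ = 0.0023 × 13.1784 × (24.20 + 17.8) × √9.0 = 0.0023 × 13.1784 × 42.00 × 3.0000 = 3.8191 mm/d
ETc = Kc × ET₀ = 1.17 × 3.8191 = 4.4683 mm/d
Over 10 days: 4.4683 × 10 = 44.683 mm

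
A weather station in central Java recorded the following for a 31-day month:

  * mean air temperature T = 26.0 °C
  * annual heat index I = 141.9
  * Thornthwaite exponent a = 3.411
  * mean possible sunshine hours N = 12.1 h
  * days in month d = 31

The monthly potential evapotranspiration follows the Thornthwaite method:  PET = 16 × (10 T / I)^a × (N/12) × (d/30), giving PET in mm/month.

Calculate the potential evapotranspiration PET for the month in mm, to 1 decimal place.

131.5 mm

10T/I = 10 × 26.0 / 141.9 = 1.8323
(10T/I)^a = 1.8323^3.411 = 7.8901
Uncorrected PET = 16 × 7.8901 = 126.242 mm
Correction = (N/12)(d/30) = (12.1/12)(31/30) = 1.0419
PET = 126.242 × 1.0419 = 131.532 mm/month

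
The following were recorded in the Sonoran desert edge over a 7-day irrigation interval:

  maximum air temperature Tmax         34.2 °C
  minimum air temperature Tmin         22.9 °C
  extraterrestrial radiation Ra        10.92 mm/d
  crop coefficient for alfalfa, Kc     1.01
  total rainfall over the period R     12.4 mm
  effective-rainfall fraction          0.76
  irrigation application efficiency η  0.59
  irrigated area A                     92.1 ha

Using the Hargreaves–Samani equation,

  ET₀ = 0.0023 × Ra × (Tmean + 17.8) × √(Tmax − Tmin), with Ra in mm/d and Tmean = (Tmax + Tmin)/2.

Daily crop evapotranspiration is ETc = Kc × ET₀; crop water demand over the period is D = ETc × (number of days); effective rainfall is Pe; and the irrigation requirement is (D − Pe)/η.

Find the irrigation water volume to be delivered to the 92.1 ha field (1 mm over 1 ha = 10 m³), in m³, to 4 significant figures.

28480 m³

Tmean = (34.2 + 22.9)/2 = 28.55 °C
ET₀ = 0.0023 × 10.92 × (28.55 + 17.8) × √11.3 = 0.0023 × 10.92 × 46.35 × 3.3615 = 3.9132 mm/d
ETc = Kc × ET₀ = 1.01 × 3.9132 = 3.9523 mm/d
Crop demand D = ETc × 7 d = 3.9523 × 7 = 27.666 mm
Pe = 0.76 × 12.4 = 9.424 mm
D − Pe = 27.666 − 9.424 = 18.242 mm
Gross irrigation = 18.242 / 0.59 = 30.919 mm
Volume = 30.919 mm × 92.1 ha × 10 = 28476.4 m³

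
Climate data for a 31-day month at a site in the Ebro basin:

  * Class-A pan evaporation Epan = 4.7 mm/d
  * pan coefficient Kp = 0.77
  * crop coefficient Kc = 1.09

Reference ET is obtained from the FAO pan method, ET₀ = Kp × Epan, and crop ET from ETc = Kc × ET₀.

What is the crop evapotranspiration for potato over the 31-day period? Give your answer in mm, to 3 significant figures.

122 mm

ET₀ = 0.77 × 4.7 = 3.6190 mm/d
ETc = Kc × ET₀ = 1.09 × 3.6190 = 3.9447 mm/d
Over 31 days: 3.9447 × 31 = 122.286 mm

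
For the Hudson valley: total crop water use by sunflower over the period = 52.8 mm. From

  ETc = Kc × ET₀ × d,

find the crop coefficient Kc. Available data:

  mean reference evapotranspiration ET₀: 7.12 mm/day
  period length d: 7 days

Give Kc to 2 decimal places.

ETc = Kc × ET₀ × d  ⇒  Kc = ETc / (ET₀ × d)
Kc = 52.8 / (7.12 × 7) = 52.8 / 49.84 = 1.0594

1.06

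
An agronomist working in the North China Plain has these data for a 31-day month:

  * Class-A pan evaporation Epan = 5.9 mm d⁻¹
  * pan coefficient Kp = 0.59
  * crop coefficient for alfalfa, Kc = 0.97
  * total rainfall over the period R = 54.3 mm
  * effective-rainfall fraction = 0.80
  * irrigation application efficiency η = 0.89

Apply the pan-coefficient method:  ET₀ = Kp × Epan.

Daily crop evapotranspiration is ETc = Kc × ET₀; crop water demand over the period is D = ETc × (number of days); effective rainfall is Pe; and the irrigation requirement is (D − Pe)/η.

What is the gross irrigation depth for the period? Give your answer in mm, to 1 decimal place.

ET₀ = 0.59 × 5.9 = 3.4810 mm/d
ETc = Kc × ET₀ = 0.97 × 3.4810 = 3.3766 mm/d
Crop demand D = ETc × 31 d = 3.3766 × 31 = 104.675 mm
Pe = 0.80 × 54.3 = 43.440 mm
D − Pe = 104.675 − 43.440 = 61.235 mm
Gross irrigation = 61.235 / 0.89 = 68.803 mm

68.8 mm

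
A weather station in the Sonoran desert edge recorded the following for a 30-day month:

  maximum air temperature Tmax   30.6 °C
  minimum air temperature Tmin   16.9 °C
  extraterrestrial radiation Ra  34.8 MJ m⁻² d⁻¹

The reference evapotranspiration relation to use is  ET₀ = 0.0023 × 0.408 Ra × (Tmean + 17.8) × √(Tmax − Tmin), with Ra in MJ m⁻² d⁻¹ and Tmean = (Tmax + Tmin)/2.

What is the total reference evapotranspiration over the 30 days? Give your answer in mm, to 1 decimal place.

150.7 mm

Tmean = (30.6 + 16.9)/2 = 23.75 °C
0.408 Ra = 0.408 × 34.8 = 14.1984 mm/d equivalent
ET₀ = 0.0023 × 14.1984 × (23.75 + 17.8) × √13.7 = 0.0023 × 14.1984 × 41.55 × 3.7014 = 5.0223 mm/d
Over 30 days: 5.0223 × 30 = 150.669 mm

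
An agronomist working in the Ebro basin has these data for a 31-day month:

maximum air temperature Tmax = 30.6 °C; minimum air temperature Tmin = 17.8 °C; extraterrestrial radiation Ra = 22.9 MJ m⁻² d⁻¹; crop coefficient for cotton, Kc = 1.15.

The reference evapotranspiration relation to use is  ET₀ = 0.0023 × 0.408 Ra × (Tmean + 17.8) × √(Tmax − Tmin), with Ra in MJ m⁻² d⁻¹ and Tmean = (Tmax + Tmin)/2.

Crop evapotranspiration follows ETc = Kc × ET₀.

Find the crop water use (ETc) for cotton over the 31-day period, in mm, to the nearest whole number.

Tmean = (30.6 + 17.8)/2 = 24.20 °C
0.408 Ra = 0.408 × 22.9 = 9.3432 mm/d equivalent
ET₀ = 0.0023 × 9.3432 × (24.20 + 17.8) × √12.8 = 0.0023 × 9.3432 × 42.00 × 3.5777 = 3.2291 mm/d
ETc = Kc × ET₀ = 1.15 × 3.2291 = 3.7135 mm/d
Over 31 days: 3.7135 × 31 = 115.119 mm

115 mm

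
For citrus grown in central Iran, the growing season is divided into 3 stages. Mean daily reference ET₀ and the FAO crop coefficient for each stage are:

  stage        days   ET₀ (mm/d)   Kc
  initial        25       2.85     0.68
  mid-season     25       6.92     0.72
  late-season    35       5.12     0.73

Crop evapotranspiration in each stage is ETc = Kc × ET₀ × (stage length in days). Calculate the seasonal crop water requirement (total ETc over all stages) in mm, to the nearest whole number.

304 mm

initial: 0.68 × 2.85 × 25 = 48.45 mm
mid-season: 0.72 × 6.92 × 25 = 124.56 mm
late-season: 0.73 × 5.12 × 35 = 130.82 mm
Seasonal total = 303.83 mm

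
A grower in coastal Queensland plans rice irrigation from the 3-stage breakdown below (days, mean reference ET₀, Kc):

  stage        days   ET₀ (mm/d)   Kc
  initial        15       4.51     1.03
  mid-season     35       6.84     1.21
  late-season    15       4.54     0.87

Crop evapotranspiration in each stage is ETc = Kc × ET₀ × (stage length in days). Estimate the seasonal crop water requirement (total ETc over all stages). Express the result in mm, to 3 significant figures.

419 mm

initial: 1.03 × 4.51 × 15 = 69.68 mm
mid-season: 1.21 × 6.84 × 35 = 289.67 mm
late-season: 0.87 × 4.54 × 15 = 59.25 mm
Seasonal total = 418.60 mm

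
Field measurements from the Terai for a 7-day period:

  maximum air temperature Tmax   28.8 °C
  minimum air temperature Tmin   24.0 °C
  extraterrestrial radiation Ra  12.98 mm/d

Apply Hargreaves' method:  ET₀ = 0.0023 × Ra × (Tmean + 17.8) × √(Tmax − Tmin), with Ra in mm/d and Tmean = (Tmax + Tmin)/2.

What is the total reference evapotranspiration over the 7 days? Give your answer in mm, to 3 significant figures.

20.2 mm

Tmean = (28.8 + 24.0)/2 = 26.40 °C
ET₀ = 0.0023 × 12.98 × (26.40 + 17.8) × √4.8 = 0.0023 × 12.98 × 44.20 × 2.1909 = 2.8910 mm/d
Over 7 days: 2.8910 × 7 = 20.237 mm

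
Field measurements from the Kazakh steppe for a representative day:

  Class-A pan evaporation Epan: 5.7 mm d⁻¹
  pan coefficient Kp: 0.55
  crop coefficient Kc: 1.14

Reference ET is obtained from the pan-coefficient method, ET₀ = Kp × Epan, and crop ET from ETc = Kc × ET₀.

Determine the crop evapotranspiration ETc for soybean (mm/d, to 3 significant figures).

3.57 mm/d

ET₀ = 0.55 × 5.7 = 3.1350 mm/d
ETc = Kc × ET₀ = 1.14 × 3.1350 = 3.5739 mm/d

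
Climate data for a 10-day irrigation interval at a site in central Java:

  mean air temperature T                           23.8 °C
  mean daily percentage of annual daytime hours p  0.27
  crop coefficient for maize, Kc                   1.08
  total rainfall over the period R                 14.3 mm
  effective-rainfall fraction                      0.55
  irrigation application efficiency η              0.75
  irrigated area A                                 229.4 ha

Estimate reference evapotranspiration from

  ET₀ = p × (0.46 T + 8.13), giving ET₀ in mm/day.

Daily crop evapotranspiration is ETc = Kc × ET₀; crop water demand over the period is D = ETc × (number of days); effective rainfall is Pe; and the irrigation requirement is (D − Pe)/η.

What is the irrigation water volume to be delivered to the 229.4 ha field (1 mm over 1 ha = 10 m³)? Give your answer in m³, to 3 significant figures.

146000 m³

ET₀ = 0.27 × (0.46 × 23.8 + 8.13) = 0.27 × 19.078 = 5.1511 mm/d
ETc = Kc × ET₀ = 1.08 × 5.1511 = 5.5632 mm/d
Crop demand D = ETc × 10 d = 5.5632 × 10 = 55.632 mm
Pe = 0.55 × 14.3 = 7.865 mm
D − Pe = 55.632 − 7.865 = 47.767 mm
Gross irrigation = 47.767 / 0.75 = 63.689 mm
Volume = 63.689 mm × 229.4 ha × 10 = 146102.6 m³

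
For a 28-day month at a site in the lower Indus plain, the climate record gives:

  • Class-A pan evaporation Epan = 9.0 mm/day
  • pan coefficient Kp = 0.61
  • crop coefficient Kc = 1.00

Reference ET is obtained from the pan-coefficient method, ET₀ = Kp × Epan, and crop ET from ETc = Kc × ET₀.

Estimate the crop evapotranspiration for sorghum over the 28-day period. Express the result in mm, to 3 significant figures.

154 mm

ET₀ = 0.61 × 9.0 = 5.4900 mm/d
ETc = Kc × ET₀ = 1.00 × 5.4900 = 5.4900 mm/d
Over 28 days: 5.4900 × 28 = 153.720 mm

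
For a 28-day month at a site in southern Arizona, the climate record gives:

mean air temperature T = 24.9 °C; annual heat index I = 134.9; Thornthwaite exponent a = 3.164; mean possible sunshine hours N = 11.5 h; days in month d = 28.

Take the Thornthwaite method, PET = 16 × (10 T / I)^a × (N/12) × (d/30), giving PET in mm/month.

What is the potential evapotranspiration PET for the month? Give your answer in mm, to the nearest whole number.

100 mm

10T/I = 10 × 24.9 / 134.9 = 1.8458
(10T/I)^a = 1.8458^3.164 = 6.9536
Uncorrected PET = 16 × 6.9536 = 111.258 mm
Correction = (N/12)(d/30) = (11.5/12)(28/30) = 0.8944
PET = 111.258 × 0.8944 = 99.509 mm/month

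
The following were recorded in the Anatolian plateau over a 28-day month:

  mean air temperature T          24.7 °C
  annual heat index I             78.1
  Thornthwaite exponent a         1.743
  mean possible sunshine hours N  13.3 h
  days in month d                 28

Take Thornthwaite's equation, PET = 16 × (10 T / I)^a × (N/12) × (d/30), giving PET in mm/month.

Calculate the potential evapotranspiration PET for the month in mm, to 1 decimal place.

123.1 mm

10T/I = 10 × 24.7 / 78.1 = 3.1626
(10T/I)^a = 3.1626^1.743 = 7.4401
Uncorrected PET = 16 × 7.4401 = 119.042 mm
Correction = (N/12)(d/30) = (13.3/12)(28/30) = 1.0344
PET = 119.042 × 1.0344 = 123.137 mm/month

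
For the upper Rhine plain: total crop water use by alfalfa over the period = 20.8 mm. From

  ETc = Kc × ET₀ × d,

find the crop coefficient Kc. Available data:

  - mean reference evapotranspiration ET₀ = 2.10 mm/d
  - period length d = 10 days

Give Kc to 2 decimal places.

0.99

ETc = Kc × ET₀ × d  ⇒  Kc = ETc / (ET₀ × d)
Kc = 20.8 / (2.10 × 10) = 20.8 / 21.00 = 0.9905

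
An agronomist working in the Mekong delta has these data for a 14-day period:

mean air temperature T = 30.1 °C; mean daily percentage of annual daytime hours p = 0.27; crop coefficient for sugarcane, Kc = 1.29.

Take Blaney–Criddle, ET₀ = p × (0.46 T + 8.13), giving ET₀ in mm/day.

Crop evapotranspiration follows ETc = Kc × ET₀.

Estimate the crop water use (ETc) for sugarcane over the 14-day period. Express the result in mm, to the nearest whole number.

107 mm

ET₀ = 0.27 × (0.46 × 30.1 + 8.13) = 0.27 × 21.976 = 5.9335 mm/d
ETc = Kc × ET₀ = 1.29 × 5.9335 = 7.6542 mm/d
Over 14 days: 7.6542 × 14 = 107.159 mm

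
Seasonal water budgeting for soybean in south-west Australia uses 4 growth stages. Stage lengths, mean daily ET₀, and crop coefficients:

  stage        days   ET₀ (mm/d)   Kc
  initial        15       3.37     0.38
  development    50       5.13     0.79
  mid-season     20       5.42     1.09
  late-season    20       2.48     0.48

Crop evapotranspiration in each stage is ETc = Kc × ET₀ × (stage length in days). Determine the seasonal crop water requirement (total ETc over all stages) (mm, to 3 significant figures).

364 mm

initial: 0.38 × 3.37 × 15 = 19.21 mm
development: 0.79 × 5.13 × 50 = 202.64 mm
mid-season: 1.09 × 5.42 × 20 = 118.16 mm
late-season: 0.48 × 2.48 × 20 = 23.81 mm
Seasonal total = 363.82 mm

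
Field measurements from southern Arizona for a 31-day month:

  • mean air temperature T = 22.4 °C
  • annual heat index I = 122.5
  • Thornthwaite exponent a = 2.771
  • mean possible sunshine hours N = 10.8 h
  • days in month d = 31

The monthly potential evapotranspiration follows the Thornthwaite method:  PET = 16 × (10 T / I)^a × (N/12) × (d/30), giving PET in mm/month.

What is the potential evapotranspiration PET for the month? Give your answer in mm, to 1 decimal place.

79.2 mm

10T/I = 10 × 22.4 / 122.5 = 1.8286
(10T/I)^a = 1.8286^2.771 = 5.3251
Uncorrected PET = 16 × 5.3251 = 85.202 mm
Correction = (N/12)(d/30) = (10.8/12)(31/30) = 0.9300
PET = 85.202 × 0.9300 = 79.238 mm/month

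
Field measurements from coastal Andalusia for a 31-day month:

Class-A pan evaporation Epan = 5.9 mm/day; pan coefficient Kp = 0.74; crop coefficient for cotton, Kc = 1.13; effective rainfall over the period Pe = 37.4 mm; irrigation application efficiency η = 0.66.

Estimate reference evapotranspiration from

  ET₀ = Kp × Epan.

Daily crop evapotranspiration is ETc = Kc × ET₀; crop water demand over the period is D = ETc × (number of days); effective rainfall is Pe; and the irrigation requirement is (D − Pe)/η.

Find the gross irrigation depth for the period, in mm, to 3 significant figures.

ET₀ = 0.74 × 5.9 = 4.3660 mm/d
ETc = Kc × ET₀ = 1.13 × 4.3660 = 4.9336 mm/d
Crop demand D = ETc × 31 d = 4.9336 × 31 = 152.942 mm
D − Pe = 152.942 − 37.4 = 115.542 mm
Gross irrigation = 115.542 / 0.66 = 175.064 mm

175 mm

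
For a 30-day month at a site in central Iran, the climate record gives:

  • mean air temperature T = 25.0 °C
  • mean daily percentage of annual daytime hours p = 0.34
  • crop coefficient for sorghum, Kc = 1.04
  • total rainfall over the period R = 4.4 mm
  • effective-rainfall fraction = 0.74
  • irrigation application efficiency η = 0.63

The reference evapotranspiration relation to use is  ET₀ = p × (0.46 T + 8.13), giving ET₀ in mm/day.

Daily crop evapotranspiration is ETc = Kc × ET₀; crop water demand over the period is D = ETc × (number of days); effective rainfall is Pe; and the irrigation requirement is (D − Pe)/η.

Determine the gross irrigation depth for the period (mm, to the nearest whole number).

ET₀ = 0.34 × (0.46 × 25.0 + 8.13) = 0.34 × 19.630 = 6.6742 mm/d
ETc = Kc × ET₀ = 1.04 × 6.6742 = 6.9412 mm/d
Crop demand D = ETc × 30 d = 6.9412 × 30 = 208.236 mm
Pe = 0.74 × 4.4 = 3.256 mm
D − Pe = 208.236 − 3.256 = 204.980 mm
Gross irrigation = 204.980 / 0.63 = 325.365 mm

325 mm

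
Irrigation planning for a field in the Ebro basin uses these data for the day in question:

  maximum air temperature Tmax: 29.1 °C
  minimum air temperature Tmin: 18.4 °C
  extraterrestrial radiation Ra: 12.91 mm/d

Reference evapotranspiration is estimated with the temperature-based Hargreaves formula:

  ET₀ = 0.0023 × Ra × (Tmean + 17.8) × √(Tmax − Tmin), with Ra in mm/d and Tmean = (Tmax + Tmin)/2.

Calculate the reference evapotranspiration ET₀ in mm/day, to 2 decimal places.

Tmean = (29.1 + 18.4)/2 = 23.75 °C
ET₀ = 0.0023 × 12.91 × (23.75 + 17.8) × √10.7 = 0.0023 × 12.91 × 41.55 × 3.2711 = 4.0357 mm/d

4.04 mm/day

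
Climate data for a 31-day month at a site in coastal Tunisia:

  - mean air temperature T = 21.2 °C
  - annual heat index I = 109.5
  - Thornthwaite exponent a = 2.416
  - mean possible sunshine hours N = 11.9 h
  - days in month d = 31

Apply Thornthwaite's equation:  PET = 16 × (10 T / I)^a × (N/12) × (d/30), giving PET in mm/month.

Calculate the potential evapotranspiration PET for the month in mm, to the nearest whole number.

10T/I = 10 × 21.2 / 109.5 = 1.9361
(10T/I)^a = 1.9361^2.416 = 4.9342
Uncorrected PET = 16 × 4.9342 = 78.947 mm
Correction = (N/12)(d/30) = (11.9/12)(31/30) = 1.0247
PET = 78.947 × 1.0247 = 80.897 mm/month

81 mm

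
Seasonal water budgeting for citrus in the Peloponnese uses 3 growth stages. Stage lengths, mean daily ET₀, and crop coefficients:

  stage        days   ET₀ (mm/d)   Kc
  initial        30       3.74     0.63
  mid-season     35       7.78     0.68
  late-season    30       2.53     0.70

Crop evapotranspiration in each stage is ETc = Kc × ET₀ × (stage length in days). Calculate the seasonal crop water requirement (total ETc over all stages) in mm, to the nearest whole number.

initial: 0.63 × 3.74 × 30 = 70.69 mm
mid-season: 0.68 × 7.78 × 35 = 185.16 mm
late-season: 0.70 × 2.53 × 30 = 53.13 mm
Seasonal total = 308.98 mm

309 mm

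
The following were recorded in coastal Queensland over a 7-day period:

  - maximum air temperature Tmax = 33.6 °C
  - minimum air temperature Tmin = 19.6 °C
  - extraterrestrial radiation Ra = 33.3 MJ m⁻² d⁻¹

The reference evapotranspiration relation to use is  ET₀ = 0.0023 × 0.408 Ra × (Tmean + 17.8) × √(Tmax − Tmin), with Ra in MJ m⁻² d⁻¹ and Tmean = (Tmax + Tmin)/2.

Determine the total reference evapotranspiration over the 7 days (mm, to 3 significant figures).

36.3 mm

Tmean = (33.6 + 19.6)/2 = 26.60 °C
0.408 Ra = 0.408 × 33.3 = 13.5864 mm/d equivalent
ET₀ = 0.0023 × 13.5864 × (26.60 + 17.8) × √14.0 = 0.0023 × 13.5864 × 44.40 × 3.7417 = 5.1914 mm/d
Over 7 days: 5.1914 × 7 = 36.340 mm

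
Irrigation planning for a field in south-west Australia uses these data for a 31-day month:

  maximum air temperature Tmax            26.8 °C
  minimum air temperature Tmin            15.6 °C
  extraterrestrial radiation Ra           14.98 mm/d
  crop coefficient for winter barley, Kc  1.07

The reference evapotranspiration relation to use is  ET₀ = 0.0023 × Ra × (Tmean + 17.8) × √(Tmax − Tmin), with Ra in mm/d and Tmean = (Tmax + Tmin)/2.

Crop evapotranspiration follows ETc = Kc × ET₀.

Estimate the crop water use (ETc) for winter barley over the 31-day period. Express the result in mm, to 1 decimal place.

149.2 mm

Tmean = (26.8 + 15.6)/2 = 21.20 °C
ET₀ = 0.0023 × 14.98 × (21.20 + 17.8) × √11.2 = 0.0023 × 14.98 × 39.00 × 3.3466 = 4.4968 mm/d
ETc = Kc × ET₀ = 1.07 × 4.4968 = 4.8116 mm/d
Over 31 days: 4.8116 × 31 = 149.160 mm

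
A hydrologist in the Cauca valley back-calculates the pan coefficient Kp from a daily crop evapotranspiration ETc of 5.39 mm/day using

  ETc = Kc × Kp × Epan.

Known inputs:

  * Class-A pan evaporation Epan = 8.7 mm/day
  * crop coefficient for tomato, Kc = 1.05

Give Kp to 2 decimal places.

ETc = Kc × Kp × Epan  ⇒  Kp = ETc / (Kc × Epan)
Kp = 5.39 / (1.05 × 8.7) = 5.39 / 9.135 = 0.5900

0.59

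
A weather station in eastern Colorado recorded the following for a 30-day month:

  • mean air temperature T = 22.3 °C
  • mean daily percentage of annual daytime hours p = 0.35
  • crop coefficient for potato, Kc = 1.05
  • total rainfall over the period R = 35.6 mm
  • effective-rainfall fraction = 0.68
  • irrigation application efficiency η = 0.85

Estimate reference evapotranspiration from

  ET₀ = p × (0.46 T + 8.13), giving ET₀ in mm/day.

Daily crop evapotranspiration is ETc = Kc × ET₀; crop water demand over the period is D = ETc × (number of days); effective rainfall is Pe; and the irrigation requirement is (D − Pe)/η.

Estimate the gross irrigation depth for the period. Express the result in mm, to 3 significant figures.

ET₀ = 0.35 × (0.46 × 22.3 + 8.13) = 0.35 × 18.388 = 6.4358 mm/d
ETc = Kc × ET₀ = 1.05 × 6.4358 = 6.7576 mm/d
Crop demand D = ETc × 30 d = 6.7576 × 30 = 202.728 mm
Pe = 0.68 × 35.6 = 24.208 mm
D − Pe = 202.728 − 24.208 = 178.520 mm
Gross irrigation = 178.520 / 0.85 = 210.024 mm

210 mm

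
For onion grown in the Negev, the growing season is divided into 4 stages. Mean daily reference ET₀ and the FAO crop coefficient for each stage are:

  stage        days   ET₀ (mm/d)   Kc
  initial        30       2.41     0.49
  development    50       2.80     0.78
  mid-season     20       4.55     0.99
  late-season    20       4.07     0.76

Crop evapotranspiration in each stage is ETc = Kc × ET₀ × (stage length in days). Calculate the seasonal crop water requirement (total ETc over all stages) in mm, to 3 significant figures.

297 mm

initial: 0.49 × 2.41 × 30 = 35.43 mm
development: 0.78 × 2.80 × 50 = 109.20 mm
mid-season: 0.99 × 4.55 × 20 = 90.09 mm
late-season: 0.76 × 4.07 × 20 = 61.86 mm
Seasonal total = 296.58 mm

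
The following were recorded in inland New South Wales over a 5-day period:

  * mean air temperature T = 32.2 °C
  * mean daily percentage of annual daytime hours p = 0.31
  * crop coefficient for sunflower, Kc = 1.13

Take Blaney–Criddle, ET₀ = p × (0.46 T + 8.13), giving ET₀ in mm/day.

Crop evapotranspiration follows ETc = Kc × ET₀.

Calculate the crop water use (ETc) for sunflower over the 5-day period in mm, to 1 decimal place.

40.2 mm

ET₀ = 0.31 × (0.46 × 32.2 + 8.13) = 0.31 × 22.942 = 7.1120 mm/d
ETc = Kc × ET₀ = 1.13 × 7.1120 = 8.0366 mm/d
Over 5 days: 8.0366 × 5 = 40.183 mm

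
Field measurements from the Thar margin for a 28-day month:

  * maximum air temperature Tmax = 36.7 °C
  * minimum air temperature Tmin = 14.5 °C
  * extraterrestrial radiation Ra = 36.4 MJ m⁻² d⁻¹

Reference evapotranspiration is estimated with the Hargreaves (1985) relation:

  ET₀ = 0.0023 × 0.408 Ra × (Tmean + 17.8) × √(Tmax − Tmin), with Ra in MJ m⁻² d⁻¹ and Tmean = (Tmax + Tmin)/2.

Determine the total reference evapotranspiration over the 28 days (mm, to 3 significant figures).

196 mm

Tmean = (36.7 + 14.5)/2 = 25.60 °C
0.408 Ra = 0.408 × 36.4 = 14.8512 mm/d equivalent
ET₀ = 0.0023 × 14.8512 × (25.60 + 17.8) × √22.2 = 0.0023 × 14.8512 × 43.40 × 4.7117 = 6.9848 mm/d
Over 28 days: 6.9848 × 28 = 195.574 mm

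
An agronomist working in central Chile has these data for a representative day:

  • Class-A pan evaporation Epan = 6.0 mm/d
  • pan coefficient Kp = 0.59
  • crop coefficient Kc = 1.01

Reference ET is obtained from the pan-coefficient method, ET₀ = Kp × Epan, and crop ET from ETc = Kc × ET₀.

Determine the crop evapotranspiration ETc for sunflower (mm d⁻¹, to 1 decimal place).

ET₀ = 0.59 × 6.0 = 3.5400 mm/d
ETc = Kc × ET₀ = 1.01 × 3.5400 = 3.5754 mm/d

3.6 mm d⁻¹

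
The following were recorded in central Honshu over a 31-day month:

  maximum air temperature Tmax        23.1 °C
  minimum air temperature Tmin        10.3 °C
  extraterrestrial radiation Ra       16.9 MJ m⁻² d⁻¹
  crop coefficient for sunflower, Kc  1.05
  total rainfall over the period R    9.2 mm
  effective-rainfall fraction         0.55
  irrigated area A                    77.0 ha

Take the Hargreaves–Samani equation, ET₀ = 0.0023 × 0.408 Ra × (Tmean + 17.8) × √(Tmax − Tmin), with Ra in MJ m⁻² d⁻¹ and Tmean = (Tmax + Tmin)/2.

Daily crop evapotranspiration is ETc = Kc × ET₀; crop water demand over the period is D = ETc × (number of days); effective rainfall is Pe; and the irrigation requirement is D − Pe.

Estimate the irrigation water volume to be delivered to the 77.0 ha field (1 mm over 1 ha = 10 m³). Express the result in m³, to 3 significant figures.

Tmean = (23.1 + 10.3)/2 = 16.70 °C
0.408 Ra = 0.408 × 16.9 = 6.8952 mm/d equivalent
ET₀ = 0.0023 × 6.8952 × (16.70 + 17.8) × √12.8 = 0.0023 × 6.8952 × 34.50 × 3.5777 = 1.9575 mm/d
ETc = Kc × ET₀ = 1.05 × 1.9575 = 2.0554 mm/d
Crop demand D = ETc × 31 d = 2.0554 × 31 = 63.717 mm
Pe = 0.55 × 9.2 = 5.060 mm
D − Pe = 63.717 − 5.060 = 58.657 mm
Volume = 58.657 mm × 77.0 ha × 10 = 45165.9 m³

45200 m³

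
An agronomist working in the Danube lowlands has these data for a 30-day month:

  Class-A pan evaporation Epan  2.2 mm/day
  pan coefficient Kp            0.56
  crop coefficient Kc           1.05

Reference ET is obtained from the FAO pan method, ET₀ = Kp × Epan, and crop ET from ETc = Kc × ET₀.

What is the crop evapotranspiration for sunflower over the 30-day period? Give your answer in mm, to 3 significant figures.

38.8 mm

ET₀ = 0.56 × 2.2 = 1.2320 mm/d
ETc = Kc × ET₀ = 1.05 × 1.2320 = 1.2936 mm/d
Over 30 days: 1.2936 × 30 = 38.808 mm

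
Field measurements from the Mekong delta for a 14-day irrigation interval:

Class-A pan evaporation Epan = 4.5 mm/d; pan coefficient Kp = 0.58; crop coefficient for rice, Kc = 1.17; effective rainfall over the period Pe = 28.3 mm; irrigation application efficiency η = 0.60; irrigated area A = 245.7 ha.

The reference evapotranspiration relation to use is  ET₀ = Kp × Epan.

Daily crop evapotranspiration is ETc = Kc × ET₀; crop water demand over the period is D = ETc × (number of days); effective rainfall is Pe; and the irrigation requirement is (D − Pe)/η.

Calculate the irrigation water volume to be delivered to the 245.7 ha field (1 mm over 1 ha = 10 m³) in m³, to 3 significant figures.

59200 m³

ET₀ = 0.58 × 4.5 = 2.6100 mm/d
ETc = Kc × ET₀ = 1.17 × 2.6100 = 3.0537 mm/d
Crop demand D = ETc × 14 d = 3.0537 × 14 = 42.752 mm
D − Pe = 42.752 − 28.3 = 14.452 mm
Gross irrigation = 14.452 / 0.60 = 24.087 mm
Volume = 24.087 mm × 245.7 ha × 10 = 59181.8 m³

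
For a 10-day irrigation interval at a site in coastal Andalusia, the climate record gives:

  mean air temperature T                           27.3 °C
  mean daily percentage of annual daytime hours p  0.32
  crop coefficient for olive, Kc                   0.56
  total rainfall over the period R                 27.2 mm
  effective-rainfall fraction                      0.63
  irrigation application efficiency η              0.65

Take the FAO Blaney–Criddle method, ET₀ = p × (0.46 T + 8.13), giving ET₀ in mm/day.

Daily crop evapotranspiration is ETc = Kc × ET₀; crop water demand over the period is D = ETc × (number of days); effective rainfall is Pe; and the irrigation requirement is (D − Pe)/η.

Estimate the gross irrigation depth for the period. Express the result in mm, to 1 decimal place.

ET₀ = 0.32 × (0.46 × 27.3 + 8.13) = 0.32 × 20.688 = 6.6202 mm/d
ETc = Kc × ET₀ = 0.56 × 6.6202 = 3.7073 mm/d
Crop demand D = ETc × 10 d = 3.7073 × 10 = 37.073 mm
Pe = 0.63 × 27.2 = 17.136 mm
D − Pe = 37.073 − 17.136 = 19.937 mm
Gross irrigation = 19.937 / 0.65 = 30.672 mm

30.7 mm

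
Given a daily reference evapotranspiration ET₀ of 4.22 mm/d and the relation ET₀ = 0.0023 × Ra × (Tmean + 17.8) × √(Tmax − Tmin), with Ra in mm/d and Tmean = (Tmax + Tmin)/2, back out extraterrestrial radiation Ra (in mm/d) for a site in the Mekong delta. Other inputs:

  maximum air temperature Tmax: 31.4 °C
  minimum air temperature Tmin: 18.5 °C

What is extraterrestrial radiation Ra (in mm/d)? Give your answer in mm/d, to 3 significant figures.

11.9 mm/d

Tmean = 24.95 °C; √ΔT = 3.5917
Ra = ET₀ / [0.0023 × (Tmean+17.8) × √ΔT] = 4.22 / (0.0023 × 42.75 × 3.5917) = 11.949 mm/d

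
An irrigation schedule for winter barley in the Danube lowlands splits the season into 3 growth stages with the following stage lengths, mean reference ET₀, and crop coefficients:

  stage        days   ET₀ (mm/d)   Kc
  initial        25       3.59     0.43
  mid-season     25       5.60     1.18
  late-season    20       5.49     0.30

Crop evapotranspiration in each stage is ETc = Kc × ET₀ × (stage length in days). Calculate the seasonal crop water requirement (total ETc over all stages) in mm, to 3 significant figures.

237 mm

initial: 0.43 × 3.59 × 25 = 38.59 mm
mid-season: 1.18 × 5.60 × 25 = 165.20 mm
late-season: 0.30 × 5.49 × 20 = 32.94 mm
Seasonal total = 236.73 mm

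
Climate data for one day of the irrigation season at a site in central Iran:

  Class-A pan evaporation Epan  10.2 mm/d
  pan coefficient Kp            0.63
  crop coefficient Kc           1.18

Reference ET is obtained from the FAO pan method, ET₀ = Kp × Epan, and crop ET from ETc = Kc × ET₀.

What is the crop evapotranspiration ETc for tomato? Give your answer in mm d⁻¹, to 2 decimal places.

ET₀ = 0.63 × 10.2 = 6.4260 mm/d
ETc = Kc × ET₀ = 1.18 × 6.4260 = 7.5827 mm/d

7.58 mm d⁻¹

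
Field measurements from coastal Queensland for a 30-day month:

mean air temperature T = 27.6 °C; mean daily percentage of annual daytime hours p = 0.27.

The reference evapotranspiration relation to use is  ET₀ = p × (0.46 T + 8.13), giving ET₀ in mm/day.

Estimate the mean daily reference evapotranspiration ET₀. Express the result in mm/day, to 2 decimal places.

5.62 mm/day

ET₀ = 0.27 × (0.46 × 27.6 + 8.13) = 0.27 × 20.826 = 5.6230 mm/d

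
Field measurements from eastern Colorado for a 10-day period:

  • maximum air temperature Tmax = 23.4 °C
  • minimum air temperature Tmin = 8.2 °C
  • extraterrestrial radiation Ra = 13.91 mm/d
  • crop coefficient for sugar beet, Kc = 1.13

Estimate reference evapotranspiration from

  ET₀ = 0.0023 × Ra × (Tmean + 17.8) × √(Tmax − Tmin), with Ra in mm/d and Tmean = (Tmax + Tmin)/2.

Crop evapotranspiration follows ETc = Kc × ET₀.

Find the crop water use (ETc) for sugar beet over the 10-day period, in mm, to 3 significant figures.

Tmean = (23.4 + 8.2)/2 = 15.80 °C
ET₀ = 0.0023 × 13.91 × (15.80 + 17.8) × √15.2 = 0.0023 × 13.91 × 33.60 × 3.8987 = 4.1910 mm/d
ETc = Kc × ET₀ = 1.13 × 4.1910 = 4.7358 mm/d
Over 10 days: 4.7358 × 10 = 47.358 mm

47.4 mm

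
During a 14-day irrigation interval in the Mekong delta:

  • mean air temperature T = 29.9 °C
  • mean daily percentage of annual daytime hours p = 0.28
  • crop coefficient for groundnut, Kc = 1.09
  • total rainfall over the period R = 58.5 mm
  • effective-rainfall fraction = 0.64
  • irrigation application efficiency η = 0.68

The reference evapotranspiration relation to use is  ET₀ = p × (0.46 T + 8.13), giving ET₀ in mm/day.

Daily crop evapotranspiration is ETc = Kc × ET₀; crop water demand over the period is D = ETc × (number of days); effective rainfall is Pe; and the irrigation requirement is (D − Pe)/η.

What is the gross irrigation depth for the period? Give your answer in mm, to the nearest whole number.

ET₀ = 0.28 × (0.46 × 29.9 + 8.13) = 0.28 × 21.884 = 6.1275 mm/d
ETc = Kc × ET₀ = 1.09 × 6.1275 = 6.6790 mm/d
Crop demand D = ETc × 14 d = 6.6790 × 14 = 93.506 mm
Pe = 0.64 × 58.5 = 37.440 mm
D − Pe = 93.506 − 37.440 = 56.066 mm
Gross irrigation = 56.066 / 0.68 = 82.450 mm

82 mm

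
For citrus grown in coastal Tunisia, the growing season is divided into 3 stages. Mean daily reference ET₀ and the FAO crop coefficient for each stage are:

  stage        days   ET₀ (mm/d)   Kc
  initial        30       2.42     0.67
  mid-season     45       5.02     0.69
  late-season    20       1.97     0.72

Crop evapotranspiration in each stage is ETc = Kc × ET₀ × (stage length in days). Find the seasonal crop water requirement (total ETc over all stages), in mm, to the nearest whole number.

233 mm

initial: 0.67 × 2.42 × 30 = 48.64 mm
mid-season: 0.69 × 5.02 × 45 = 155.87 mm
late-season: 0.72 × 1.97 × 20 = 28.37 mm
Seasonal total = 232.88 mm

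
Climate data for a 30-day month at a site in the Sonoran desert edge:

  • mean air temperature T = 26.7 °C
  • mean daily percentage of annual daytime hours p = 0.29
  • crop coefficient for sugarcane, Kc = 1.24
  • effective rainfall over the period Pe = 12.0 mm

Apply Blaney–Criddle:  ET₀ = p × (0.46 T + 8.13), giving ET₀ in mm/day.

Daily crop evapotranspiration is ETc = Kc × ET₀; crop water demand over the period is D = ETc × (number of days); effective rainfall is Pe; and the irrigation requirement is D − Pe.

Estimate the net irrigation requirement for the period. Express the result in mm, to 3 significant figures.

ET₀ = 0.29 × (0.46 × 26.7 + 8.13) = 0.29 × 20.412 = 5.9195 mm/d
ETc = Kc × ET₀ = 1.24 × 5.9195 = 7.3402 mm/d
Crop demand D = ETc × 30 d = 7.3402 × 30 = 220.206 mm
D − Pe = 220.206 − 12.0 = 208.206 mm

208 mm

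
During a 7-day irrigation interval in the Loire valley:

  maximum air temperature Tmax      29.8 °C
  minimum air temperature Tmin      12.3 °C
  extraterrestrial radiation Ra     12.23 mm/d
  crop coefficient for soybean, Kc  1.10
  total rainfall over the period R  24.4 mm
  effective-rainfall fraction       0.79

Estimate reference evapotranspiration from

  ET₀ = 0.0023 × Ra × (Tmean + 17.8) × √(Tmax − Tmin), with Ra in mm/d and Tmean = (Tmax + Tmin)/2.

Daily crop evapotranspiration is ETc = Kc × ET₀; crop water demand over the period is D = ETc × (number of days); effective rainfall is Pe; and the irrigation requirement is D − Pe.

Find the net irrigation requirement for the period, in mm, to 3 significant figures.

Tmean = (29.8 + 12.3)/2 = 21.05 °C
ET₀ = 0.0023 × 12.23 × (21.05 + 17.8) × √17.5 = 0.0023 × 12.23 × 38.85 × 4.1833 = 4.5716 mm/d
ETc = Kc × ET₀ = 1.10 × 4.5716 = 5.0288 mm/d
Crop demand D = ETc × 7 d = 5.0288 × 7 = 35.202 mm
Pe = 0.79 × 24.4 = 19.276 mm
D − Pe = 35.202 − 19.276 = 15.926 mm

15.9 mm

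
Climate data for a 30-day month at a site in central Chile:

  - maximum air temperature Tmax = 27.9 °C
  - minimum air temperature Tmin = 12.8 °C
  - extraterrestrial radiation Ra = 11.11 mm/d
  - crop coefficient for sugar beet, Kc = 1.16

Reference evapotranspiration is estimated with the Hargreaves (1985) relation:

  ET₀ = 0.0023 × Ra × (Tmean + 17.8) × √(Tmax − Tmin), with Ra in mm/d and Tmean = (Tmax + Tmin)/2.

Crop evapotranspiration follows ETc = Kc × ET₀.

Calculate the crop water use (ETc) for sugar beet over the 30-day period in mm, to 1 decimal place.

Tmean = (27.9 + 12.8)/2 = 20.35 °C
ET₀ = 0.0023 × 11.11 × (20.35 + 17.8) × √15.1 = 0.0023 × 11.11 × 38.15 × 3.8859 = 3.7882 mm/d
ETc = Kc × ET₀ = 1.16 × 3.7882 = 4.3943 mm/d
Over 30 days: 4.3943 × 30 = 131.829 mm

131.8 mm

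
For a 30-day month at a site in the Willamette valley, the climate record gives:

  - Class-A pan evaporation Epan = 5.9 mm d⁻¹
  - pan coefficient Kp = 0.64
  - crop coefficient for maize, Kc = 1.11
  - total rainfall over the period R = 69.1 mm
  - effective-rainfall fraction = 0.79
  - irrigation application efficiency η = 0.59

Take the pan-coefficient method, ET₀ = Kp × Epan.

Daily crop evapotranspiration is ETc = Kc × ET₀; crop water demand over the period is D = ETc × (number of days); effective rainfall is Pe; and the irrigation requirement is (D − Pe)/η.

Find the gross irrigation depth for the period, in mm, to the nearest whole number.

121 mm

ET₀ = 0.64 × 5.9 = 3.7760 mm/d
ETc = Kc × ET₀ = 1.11 × 3.7760 = 4.1914 mm/d
Crop demand D = ETc × 30 d = 4.1914 × 30 = 125.742 mm
Pe = 0.79 × 69.1 = 54.589 mm
D − Pe = 125.742 − 54.589 = 71.153 mm
Gross irrigation = 71.153 / 0.59 = 120.598 mm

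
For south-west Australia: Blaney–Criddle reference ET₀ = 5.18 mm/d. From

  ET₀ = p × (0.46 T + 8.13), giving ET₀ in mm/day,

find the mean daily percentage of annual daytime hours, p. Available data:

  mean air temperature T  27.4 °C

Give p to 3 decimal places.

p = ET₀ / (0.46 T + 8.13) = 5.18 / (0.46 × 27.4 + 8.13) = 5.18 / 20.734 = 0.2498

0.250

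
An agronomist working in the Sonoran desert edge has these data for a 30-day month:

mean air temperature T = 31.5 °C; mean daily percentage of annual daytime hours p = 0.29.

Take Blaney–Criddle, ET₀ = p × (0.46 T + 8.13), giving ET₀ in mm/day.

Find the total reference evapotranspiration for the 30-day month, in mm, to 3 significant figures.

197 mm

ET₀ = 0.29 × (0.46 × 31.5 + 8.13) = 0.29 × 22.620 = 6.5598 mm/d
Monthly total = 6.5598 × 30 = 196.794 mm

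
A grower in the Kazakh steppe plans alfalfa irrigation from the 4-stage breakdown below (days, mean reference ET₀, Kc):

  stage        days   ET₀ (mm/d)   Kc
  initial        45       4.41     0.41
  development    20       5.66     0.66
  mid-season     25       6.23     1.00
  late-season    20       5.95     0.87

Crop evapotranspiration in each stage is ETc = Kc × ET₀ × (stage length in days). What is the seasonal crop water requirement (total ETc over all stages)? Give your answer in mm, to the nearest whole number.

initial: 0.41 × 4.41 × 45 = 81.36 mm
development: 0.66 × 5.66 × 20 = 74.71 mm
mid-season: 1.00 × 6.23 × 25 = 155.75 mm
late-season: 0.87 × 5.95 × 20 = 103.53 mm
Seasonal total = 415.35 mm

415 mm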